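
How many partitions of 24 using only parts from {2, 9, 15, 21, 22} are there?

4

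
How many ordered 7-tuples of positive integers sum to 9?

28

By stars and bars with positive parts, the count is C(8,6) = 28.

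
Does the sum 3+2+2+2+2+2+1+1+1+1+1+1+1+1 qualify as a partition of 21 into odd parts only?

No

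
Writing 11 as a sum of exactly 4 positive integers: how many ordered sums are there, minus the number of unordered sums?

Compositions: C(10,3) = 120.
Unordered (partitions into 4 parts): 11.
Difference: 120 − 11 = 109.

109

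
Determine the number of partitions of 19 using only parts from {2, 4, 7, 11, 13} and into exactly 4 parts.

The partitions of 19 that satisfy the conditions:
13 + 2 + 2 + 2
11 + 4 + 2 + 2
7 + 4 + 4 + 4
That's 3 in total.

3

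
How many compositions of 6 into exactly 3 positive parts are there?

10

Place 2 bars in the 5 internal gaps of a row of 6 dots: C(5,2) = 10.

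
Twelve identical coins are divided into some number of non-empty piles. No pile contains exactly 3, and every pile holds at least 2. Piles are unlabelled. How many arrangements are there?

The partitions of 12 that satisfy the conditions:
12
2, 10
4, 8
2, 2, 8
5, 7
6, 6
2, 4, 6
2, 2, 2, 6
2, 5, 5
4, 4, 4
2, 2, 4, 4
2, 2, 2, 2, 4
2, 2, 2, 2, 2, 2
Counting gives 13.

13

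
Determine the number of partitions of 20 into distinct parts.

There are too many to list fully; the first 12 (by largest part) are:
20
19, 1
18, 2
17, 3
17, 2, 1
16, 4
16, 3, 1
15, 5
15, 4, 1
15, 3, 2
14, 6
14, 5, 1
…and 52 more, for 64 total.

64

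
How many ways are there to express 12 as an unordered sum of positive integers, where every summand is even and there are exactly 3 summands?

Enumerating:
8, 2, 2
6, 4, 2
4, 4, 4

3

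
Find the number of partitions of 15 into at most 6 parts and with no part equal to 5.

80

A full systematic count gives 80.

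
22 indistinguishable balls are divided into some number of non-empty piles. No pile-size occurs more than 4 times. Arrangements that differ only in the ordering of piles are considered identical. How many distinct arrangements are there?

Counting exhaustively, 628 partitions satisfy the conditions.

628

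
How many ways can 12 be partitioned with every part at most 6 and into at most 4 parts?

Enumerating:
6, 6
6, 5, 1
6, 4, 2
6, 4, 1, 1
6, 3, 3
6, 3, 2, 1
6, 2, 2, 2
5, 5, 2
5, 5, 1, 1
5, 4, 3
5, 4, 2, 1
5, 3, 3, 1
5, 3, 2, 2
4, 4, 4
4, 4, 3, 1
4, 4, 2, 2
4, 3, 3, 2
3, 3, 3, 3
Counting gives 18.

18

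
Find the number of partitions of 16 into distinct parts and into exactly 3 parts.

Enumerating:
13,2,1
12,3,1
11,4,1
11,3,2
10,5,1
10,4,2
9,6,1
9,5,2
9,4,3
8,7,1
8,6,2
8,5,3
7,6,3
7,5,4

14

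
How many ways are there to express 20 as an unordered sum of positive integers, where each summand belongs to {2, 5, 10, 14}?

They are:
14+2+2+2
10+10
10+5+5
10+2+2+2+2+2
5+5+5+5
5+5+2+2+2+2+2
2+2+2+2+2+2+2+2+2+2
Counting gives 7.

7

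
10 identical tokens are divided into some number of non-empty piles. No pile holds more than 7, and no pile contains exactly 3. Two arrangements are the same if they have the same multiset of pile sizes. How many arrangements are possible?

Enumerating:
1, 2, 7
1, 1, 1, 7
4, 6
2, 2, 6
1, 1, 2, 6
1, 1, 1, 1, 6
5, 5
1, 4, 5
1, 2, 2, 5
1, 1, 1, 2, 5
1, 1, 1, 1, 1, 5
2, 4, 4
1, 1, 4, 4
2, 2, 2, 4
1, 1, 2, 2, 4
1, 1, 1, 1, 2, 4
1, 1, 1, 1, 1, 1, 4
2, 2, 2, 2, 2
1, 1, 2, 2, 2, 2
1, 1, 1, 1, 2, 2, 2
1, 1, 1, 1, 1, 1, 2, 2
1, 1, 1, 1, 1, 1, 1, 1, 2
1, 1, 1, 1, 1, 1, 1, 1, 1, 1
That's 23 in total.

23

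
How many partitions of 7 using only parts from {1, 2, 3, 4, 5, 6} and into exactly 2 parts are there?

3

Enumerating:
6, 1
5, 2
4, 3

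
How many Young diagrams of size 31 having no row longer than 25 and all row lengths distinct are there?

330

There are 330 such partitions.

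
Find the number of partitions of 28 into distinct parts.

There are 222 such partitions.

222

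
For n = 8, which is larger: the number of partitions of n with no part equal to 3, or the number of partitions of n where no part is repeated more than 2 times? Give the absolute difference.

Partitions of 8 with no part equal to 3: 15.
Partitions of 8 where no part is repeated more than 2 times: 13.
|15 − 13| = 2.

2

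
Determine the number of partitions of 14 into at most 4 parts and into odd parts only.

Enumerating:
13+1
11+3
11+1+1+1
9+5
9+3+1+1
7+7
7+5+1+1
7+3+3+1
5+5+3+1
5+3+3+3
That's 10 in total.

10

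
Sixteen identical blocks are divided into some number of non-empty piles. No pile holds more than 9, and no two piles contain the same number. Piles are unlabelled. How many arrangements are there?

18

Listing the qualifying partitions of 16:
9 + 7
9 + 6 + 1
9 + 5 + 2
9 + 4 + 3
9 + 4 + 2 + 1
8 + 7 + 1
8 + 6 + 2
8 + 5 + 3
8 + 5 + 2 + 1
8 + 4 + 3 + 1
7 + 6 + 3
7 + 6 + 2 + 1
7 + 5 + 4
7 + 5 + 3 + 1
7 + 4 + 3 + 2
6 + 5 + 4 + 1
6 + 5 + 3 + 2
6 + 4 + 3 + 2 + 1
Counting gives 18.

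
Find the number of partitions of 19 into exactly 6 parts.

There are 71 such partitions.

71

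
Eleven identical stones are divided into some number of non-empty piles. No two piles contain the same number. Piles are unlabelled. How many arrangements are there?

12

The partitions of 11 that satisfy the conditions:
11
10+1
9+2
8+3
8+2+1
7+4
7+3+1
6+5
6+4+1
6+3+2
5+4+2
5+3+2+1
Counting gives 12.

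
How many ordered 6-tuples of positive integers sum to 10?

126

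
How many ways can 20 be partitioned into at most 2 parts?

The partitions of 20 that satisfy the conditions:
20
19,1
18,2
17,3
16,4
15,5
14,6
13,7
12,8
11,9
10,10

11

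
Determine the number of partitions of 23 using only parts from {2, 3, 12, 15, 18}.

9

Listing the qualifying partitions of 23:
18 + 3 + 2
15 + 3 + 3 + 2
15 + 2 + 2 + 2 + 2
12 + 3 + 3 + 3 + 2
12 + 3 + 2 + 2 + 2 + 2
3 + 3 + 3 + 3 + 3 + 3 + 3 + 2
3 + 3 + 3 + 3 + 3 + 2 + 2 + 2 + 2
3 + 3 + 3 + 2 + 2 + 2 + 2 + 2 + 2 + 2
3 + 2 + 2 + 2 + 2 + 2 + 2 + 2 + 2 + 2 + 2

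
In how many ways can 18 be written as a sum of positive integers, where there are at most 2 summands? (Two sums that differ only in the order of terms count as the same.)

10

Listing the qualifying partitions of 18:
18
17,1
16,2
15,3
14,4
13,5
12,6
11,7
10,8
9,9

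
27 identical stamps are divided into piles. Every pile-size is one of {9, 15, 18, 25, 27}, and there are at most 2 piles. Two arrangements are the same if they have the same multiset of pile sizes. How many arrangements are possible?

The partitions of 27 that satisfy the conditions:
27
18+9
That's 2 in total.

2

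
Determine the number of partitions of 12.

77

A full systematic count gives 77.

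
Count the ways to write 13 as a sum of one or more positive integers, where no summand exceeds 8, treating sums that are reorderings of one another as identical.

Enumerating by decreasing first part gives 89 partitions in all.

89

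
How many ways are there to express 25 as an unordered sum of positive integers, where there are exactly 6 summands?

235

Enumerating by decreasing first part gives 235 partitions in all.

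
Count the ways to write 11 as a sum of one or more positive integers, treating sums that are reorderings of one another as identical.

56

A partial list (first 12 by largest part):
11
10,1
9,2
9,1,1
8,3
8,2,1
8,1,1,1
7,4
7,3,1
7,2,2
7,2,1,1
7,1,1,1,1
…and 44 more, for 56 total.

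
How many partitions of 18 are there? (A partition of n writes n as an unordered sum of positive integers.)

Systematic enumeration (by largest part, then next-largest, …) yields 385.

385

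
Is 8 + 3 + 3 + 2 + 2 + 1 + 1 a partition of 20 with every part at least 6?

The parts sum to 20, and the condition 'every summand is at least 6' is violated.

No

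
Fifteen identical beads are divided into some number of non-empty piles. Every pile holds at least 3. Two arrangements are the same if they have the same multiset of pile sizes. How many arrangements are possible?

17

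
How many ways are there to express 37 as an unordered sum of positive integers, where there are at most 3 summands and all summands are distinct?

Enumerating by decreasing first part gives 115 partitions in all.

115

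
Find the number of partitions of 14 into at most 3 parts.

24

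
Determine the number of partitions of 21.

Direct enumeration gives 792 partitions.

792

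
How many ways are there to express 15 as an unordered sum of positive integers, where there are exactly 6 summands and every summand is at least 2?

3

Enumerating:
5 + 2 + 2 + 2 + 2 + 2
4 + 3 + 2 + 2 + 2 + 2
3 + 3 + 3 + 2 + 2 + 2
Counting gives 3.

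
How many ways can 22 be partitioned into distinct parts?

Direct enumeration gives 89 partitions.

89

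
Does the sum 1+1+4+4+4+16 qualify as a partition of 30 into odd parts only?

No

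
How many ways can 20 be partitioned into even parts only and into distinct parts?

10

Enumerating:
20
18 + 2
16 + 4
14 + 6
14 + 4 + 2
12 + 8
12 + 6 + 2
10 + 8 + 2
10 + 6 + 4
8 + 6 + 4 + 2
That's 10 in total.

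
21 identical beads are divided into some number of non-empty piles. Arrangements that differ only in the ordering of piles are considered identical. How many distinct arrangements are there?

792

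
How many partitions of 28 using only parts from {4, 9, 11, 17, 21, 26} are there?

Enumerating:
17, 11
11, 9, 4, 4
4, 4, 4, 4, 4, 4, 4
Counting gives 3.

3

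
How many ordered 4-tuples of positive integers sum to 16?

455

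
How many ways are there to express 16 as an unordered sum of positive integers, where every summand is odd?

32

There are too many to list fully; the first 12 (by largest part) are:
15 + 1
13 + 3
13 + 1 + 1 + 1
11 + 5
11 + 3 + 1 + 1
11 + 1 + 1 + 1 + 1 + 1
9 + 7
9 + 5 + 1 + 1
9 + 3 + 3 + 1
9 + 3 + 1 + 1 + 1 + 1
9 + 1 + 1 + 1 + 1 + 1 + 1 + 1
7 + 7 + 1 + 1
…and 20 more, for 32 total.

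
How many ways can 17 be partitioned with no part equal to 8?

267

Systematic enumeration (by largest part, then next-largest, …) yields 267.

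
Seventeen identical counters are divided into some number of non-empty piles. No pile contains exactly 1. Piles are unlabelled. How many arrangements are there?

66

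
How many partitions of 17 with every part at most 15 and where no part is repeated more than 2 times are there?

A full systematic count gives 106.

106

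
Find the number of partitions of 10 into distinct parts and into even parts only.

Enumerating:
10
8, 2
6, 4
That's 3 in total.

3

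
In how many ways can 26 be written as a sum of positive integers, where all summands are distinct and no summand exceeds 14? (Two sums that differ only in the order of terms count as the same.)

110

Enumerating by decreasing first part gives 110 partitions in all.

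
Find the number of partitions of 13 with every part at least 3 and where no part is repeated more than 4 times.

10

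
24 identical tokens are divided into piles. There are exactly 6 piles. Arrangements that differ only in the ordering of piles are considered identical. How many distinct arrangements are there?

A full systematic count gives 199.

199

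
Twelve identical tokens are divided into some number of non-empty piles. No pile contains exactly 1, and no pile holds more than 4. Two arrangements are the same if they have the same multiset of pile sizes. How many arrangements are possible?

7

Enumerating:
4,4,4
2,2,4,4
2,3,3,4
2,2,2,2,4
3,3,3,3
2,2,2,3,3
2,2,2,2,2,2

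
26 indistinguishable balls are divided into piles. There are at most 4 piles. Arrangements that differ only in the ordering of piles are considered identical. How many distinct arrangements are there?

206

Direct enumeration gives 206 partitions.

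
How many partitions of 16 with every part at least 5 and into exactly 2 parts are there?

4

Enumerating:
11, 5
10, 6
9, 7
8, 8
Counting gives 4.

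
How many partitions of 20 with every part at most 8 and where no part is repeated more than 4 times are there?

248

Counting exhaustively, 248 partitions satisfy the conditions.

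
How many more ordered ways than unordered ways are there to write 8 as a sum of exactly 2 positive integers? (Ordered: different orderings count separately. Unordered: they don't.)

3

Compositions: C(7,1) = 7.
Partitions of 8 into exactly 2 parts: 4.
Difference: 7 − 4 = 3.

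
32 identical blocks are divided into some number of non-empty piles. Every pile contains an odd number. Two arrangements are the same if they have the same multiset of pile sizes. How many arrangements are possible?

390

There are 390 such partitions.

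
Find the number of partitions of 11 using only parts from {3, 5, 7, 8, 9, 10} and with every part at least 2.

2

Listing the qualifying partitions of 11:
8, 3
5, 3, 3
That's 2 in total.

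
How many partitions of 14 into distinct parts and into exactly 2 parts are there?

Enumerating:
13+1
12+2
11+3
10+4
9+5
8+6

6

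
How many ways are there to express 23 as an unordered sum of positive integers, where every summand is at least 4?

39

A partial list (first 12 by largest part):
23
19+4
18+5
17+6
16+7
15+8
15+4+4
14+9
14+5+4
13+10
13+6+4
13+5+5
…and 27 more, for 39 total.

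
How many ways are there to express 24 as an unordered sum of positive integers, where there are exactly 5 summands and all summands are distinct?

Listing the qualifying partitions of 24:
14 + 4 + 3 + 2 + 1
13 + 5 + 3 + 2 + 1
12 + 6 + 3 + 2 + 1
12 + 5 + 4 + 2 + 1
11 + 7 + 3 + 2 + 1
11 + 6 + 4 + 2 + 1
11 + 5 + 4 + 3 + 1
10 + 8 + 3 + 2 + 1
10 + 7 + 4 + 2 + 1
10 + 6 + 5 + 2 + 1
10 + 6 + 4 + 3 + 1
10 + 5 + 4 + 3 + 2
9 + 8 + 4 + 2 + 1
9 + 7 + 5 + 2 + 1
9 + 7 + 4 + 3 + 1
9 + 6 + 5 + 3 + 1
9 + 6 + 4 + 3 + 2
8 + 7 + 6 + 2 + 1
8 + 7 + 5 + 3 + 1
8 + 7 + 4 + 3 + 2
8 + 6 + 5 + 4 + 1
8 + 6 + 5 + 3 + 2
7 + 6 + 5 + 4 + 2

23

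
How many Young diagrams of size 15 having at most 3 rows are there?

27

There are too many to list fully; the first 12 (by largest part) are:
15
14 + 1
13 + 2
13 + 1 + 1
12 + 3
12 + 2 + 1
11 + 4
11 + 3 + 1
11 + 2 + 2
10 + 5
10 + 4 + 1
10 + 3 + 2
…and 15 more, for 27 total.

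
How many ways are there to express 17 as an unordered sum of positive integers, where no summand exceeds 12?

285

A full systematic count gives 285.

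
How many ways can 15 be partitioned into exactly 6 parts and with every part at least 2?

3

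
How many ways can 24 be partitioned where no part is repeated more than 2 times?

431

Enumerating by decreasing first part gives 431 partitions in all.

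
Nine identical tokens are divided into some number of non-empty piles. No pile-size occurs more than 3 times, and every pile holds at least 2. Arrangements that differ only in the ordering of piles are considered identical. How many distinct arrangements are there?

8

Listing the qualifying partitions of 9:
9
7 + 2
6 + 3
5 + 4
5 + 2 + 2
4 + 3 + 2
3 + 3 + 3
3 + 2 + 2 + 2
That's 8 in total.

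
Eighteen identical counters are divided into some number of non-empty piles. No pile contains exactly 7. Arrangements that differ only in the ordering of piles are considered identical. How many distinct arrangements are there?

329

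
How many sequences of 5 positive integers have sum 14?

715

Equivalently, choose which 4 of the 13 gaps become plus signs: C(13,4) = 715.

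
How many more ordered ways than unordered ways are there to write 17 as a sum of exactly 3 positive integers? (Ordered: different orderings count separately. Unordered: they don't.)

96

Compositions: C(16,2) = 120.
Unordered (partitions into 3 parts): 24.
Difference: 120 − 24 = 96.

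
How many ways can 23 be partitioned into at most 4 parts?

A full systematic count gives 150.

150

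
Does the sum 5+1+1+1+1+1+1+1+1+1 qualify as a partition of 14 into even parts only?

The parts sum to 14, and the condition 'every summand is even' is violated.

No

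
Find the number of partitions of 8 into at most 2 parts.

5

They are:
8
1,7
2,6
3,5
4,4
That's 5 in total.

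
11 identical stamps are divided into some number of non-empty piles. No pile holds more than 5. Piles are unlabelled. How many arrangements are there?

37

There are too many to list fully; the first 12 (by largest part) are:
5,5,1
5,4,2
5,4,1,1
5,3,3
5,3,2,1
5,3,1,1,1
5,2,2,2
5,2,2,1,1
5,2,1,1,1,1
5,1,1,1,1,1,1
4,4,3
4,4,2,1
…and 25 more, for 37 total.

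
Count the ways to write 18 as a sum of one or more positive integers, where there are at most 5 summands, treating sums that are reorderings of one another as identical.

141

There are 141 such partitions.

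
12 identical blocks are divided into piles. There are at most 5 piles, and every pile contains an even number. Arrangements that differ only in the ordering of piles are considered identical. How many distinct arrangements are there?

Enumerating:
12
10,2
8,4
8,2,2
6,6
6,4,2
6,2,2,2
4,4,4
4,4,2,2
4,2,2,2,2

10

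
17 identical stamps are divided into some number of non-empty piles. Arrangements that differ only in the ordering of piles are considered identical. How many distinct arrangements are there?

297

A full systematic count gives 297.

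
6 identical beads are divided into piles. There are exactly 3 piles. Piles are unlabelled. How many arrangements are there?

3

Listing the qualifying partitions of 6:
1,1,4
1,2,3
2,2,2
That's 3 in total.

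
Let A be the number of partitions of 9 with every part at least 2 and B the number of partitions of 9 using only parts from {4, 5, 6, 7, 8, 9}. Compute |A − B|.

Partitions of 9 with every part at least 2: 8.
Partitions of 9 using only parts from {4, 5, 6, 7, 8, 9}: 2.
|8 − 2| = 6.

6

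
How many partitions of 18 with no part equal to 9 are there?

355

Direct enumeration gives 355 partitions.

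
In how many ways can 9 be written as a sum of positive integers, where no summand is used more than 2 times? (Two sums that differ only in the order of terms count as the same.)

They are:
9
1 + 8
2 + 7
1 + 1 + 7
3 + 6
1 + 2 + 6
4 + 5
1 + 3 + 5
2 + 2 + 5
1 + 1 + 2 + 5
1 + 4 + 4
2 + 3 + 4
1 + 1 + 3 + 4
1 + 2 + 2 + 4
1 + 2 + 3 + 3
1 + 1 + 2 + 2 + 3

16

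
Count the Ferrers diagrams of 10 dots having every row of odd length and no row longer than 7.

9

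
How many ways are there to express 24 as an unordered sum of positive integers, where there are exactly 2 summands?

Enumerating:
23, 1
22, 2
21, 3
20, 4
19, 5
18, 6
17, 7
16, 8
15, 9
14, 10
13, 11
12, 12
That's 12 in total.

12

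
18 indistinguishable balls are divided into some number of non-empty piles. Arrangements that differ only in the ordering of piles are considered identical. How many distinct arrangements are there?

Enumerating by decreasing first part gives 385 partitions in all.

385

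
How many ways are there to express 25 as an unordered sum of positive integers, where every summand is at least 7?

They are:
25
7+18
8+17
9+16
10+15
11+14
12+13
7+7+11
7+8+10
7+9+9
8+8+9
Counting gives 11.

11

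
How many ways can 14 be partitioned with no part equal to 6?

113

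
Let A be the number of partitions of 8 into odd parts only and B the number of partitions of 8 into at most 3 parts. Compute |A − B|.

4

Partitions of 8 into odd parts only: 6.
Partitions of 8 into at most 3 parts: 10.
|6 − 10| = 4.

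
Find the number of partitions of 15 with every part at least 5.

They are:
15
10+5
9+6
8+7
5+5+5

5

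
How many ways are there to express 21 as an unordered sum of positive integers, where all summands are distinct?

76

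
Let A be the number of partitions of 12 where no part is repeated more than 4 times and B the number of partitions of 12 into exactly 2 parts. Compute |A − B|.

Partitions of 12 where no part is repeated more than 4 times: 60.
Partitions of 12 into exactly 2 parts: 6.
|60 − 6| = 54.

54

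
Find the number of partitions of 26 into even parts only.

A full systematic count gives 101.

101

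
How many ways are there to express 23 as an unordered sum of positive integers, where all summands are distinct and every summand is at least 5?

The partitions of 23 that satisfy the conditions:
23
18,5
17,6
16,7
15,8
14,9
13,10
12,11
12,6,5
11,7,5
10,8,5
10,7,6
9,8,6

13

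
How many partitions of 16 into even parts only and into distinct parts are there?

The partitions of 16 that satisfy the conditions:
16
2+14
4+12
6+10
2+4+10
2+6+8

6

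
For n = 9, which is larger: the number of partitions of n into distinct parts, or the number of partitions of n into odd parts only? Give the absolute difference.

Partitions of 9 into distinct parts: 8.
Partitions of 9 into odd parts only: 8.
|8 − 8| = 0.

0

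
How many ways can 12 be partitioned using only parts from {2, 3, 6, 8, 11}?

Listing the qualifying partitions of 12:
2+2+8
6+6
3+3+6
2+2+2+6
3+3+3+3
2+2+2+3+3
2+2+2+2+2+2
That's 7 in total.

7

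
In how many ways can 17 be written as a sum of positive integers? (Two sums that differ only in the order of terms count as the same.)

297

Systematic enumeration (by largest part, then next-largest, …) yields 297.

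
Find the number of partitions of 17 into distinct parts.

38

There are too many to list fully; the first 12 (by largest part) are:
17
16 + 1
15 + 2
14 + 3
14 + 2 + 1
13 + 4
13 + 3 + 1
12 + 5
12 + 4 + 1
12 + 3 + 2
11 + 6
11 + 5 + 1
…and 26 more, for 38 total.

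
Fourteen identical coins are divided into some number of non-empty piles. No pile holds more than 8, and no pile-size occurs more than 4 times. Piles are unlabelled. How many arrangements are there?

There are 82 such partitions.

82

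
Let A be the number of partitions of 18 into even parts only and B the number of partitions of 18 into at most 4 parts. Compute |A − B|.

54

Partitions of 18 into even parts only: 30.
Partitions of 18 into at most 4 parts: 84.
|30 − 84| = 54.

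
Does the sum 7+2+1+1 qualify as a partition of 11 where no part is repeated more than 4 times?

The parts sum to 11, and the condition 'no summand is used more than 4 times' holds.

Yes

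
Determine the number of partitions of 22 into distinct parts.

Systematic enumeration (by largest part, then next-largest, …) yields 89.

89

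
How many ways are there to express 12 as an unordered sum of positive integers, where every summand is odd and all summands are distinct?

They are:
1 + 11
3 + 9
5 + 7
Counting gives 3.

3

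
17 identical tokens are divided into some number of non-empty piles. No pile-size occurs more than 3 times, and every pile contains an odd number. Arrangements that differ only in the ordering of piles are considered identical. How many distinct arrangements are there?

18

They are:
17
15+1+1
13+3+1
11+5+1
11+3+3
11+3+1+1+1
9+7+1
9+5+3
9+5+1+1+1
9+3+3+1+1
7+7+3
7+7+1+1+1
7+5+5
7+5+3+1+1
7+3+3+3+1
5+5+5+1+1
5+5+3+3+1
5+3+3+3+1+1+1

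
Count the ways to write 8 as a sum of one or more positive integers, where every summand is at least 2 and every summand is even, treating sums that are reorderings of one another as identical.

5

The partitions of 8 that satisfy the conditions:
8
6,2
4,4
4,2,2
2,2,2,2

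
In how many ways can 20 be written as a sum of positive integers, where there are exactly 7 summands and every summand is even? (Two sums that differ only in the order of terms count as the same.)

Listing the qualifying partitions of 20:
8,2,2,2,2,2,2
6,4,2,2,2,2,2
4,4,4,2,2,2,2
Counting gives 3.

3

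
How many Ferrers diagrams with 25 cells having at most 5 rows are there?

Systematic enumeration (by largest part, then next-largest, …) yields 377.

377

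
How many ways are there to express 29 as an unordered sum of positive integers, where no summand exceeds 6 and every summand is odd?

There are too many to list fully; the first 12 (by largest part) are:
5, 5, 5, 5, 5, 3, 1
5, 5, 5, 5, 5, 1, 1, 1, 1
5, 5, 5, 5, 3, 3, 3
5, 5, 5, 5, 3, 3, 1, 1, 1
5, 5, 5, 5, 3, 1, 1, 1, 1, 1, 1
5, 5, 5, 5, 1, 1, 1, 1, 1, 1, 1, 1, 1
5, 5, 5, 3, 3, 3, 3, 1, 1
5, 5, 5, 3, 3, 3, 1, 1, 1, 1, 1
5, 5, 5, 3, 3, 1, 1, 1, 1, 1, 1, 1, 1
5, 5, 5, 3, 1, 1, 1, 1, 1, 1, 1, 1, 1, 1, 1
5, 5, 5, 1, 1, 1, 1, 1, 1, 1, 1, 1, 1, 1, 1, 1, 1
5, 5, 3, 3, 3, 3, 3, 3, 1
…and 25 more, for 37 total.

37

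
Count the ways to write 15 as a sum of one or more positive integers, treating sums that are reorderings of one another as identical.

176

Counting exhaustively, 176 partitions satisfy the conditions.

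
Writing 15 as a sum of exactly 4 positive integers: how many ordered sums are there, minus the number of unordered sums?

337

Ordered (compositions into 4 parts): C(14,3) = 364.
Partitions of 15 into exactly 4 parts: 27.
Difference: 364 − 27 = 337.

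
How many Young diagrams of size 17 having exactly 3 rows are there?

24

They are:
1 + 1 + 15
1 + 2 + 14
1 + 3 + 13
2 + 2 + 13
1 + 4 + 12
2 + 3 + 12
1 + 5 + 11
2 + 4 + 11
3 + 3 + 11
1 + 6 + 10
2 + 5 + 10
3 + 4 + 10
1 + 7 + 9
2 + 6 + 9
3 + 5 + 9
4 + 4 + 9
1 + 8 + 8
2 + 7 + 8
3 + 6 + 8
4 + 5 + 8
3 + 7 + 7
4 + 6 + 7
5 + 5 + 7
5 + 6 + 6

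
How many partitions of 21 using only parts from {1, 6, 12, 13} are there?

8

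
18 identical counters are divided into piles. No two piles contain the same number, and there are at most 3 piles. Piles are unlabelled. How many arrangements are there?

28

A partial list (first 12 by largest part):
18
17+1
16+2
15+3
15+2+1
14+4
14+3+1
13+5
13+4+1
13+3+2
12+6
12+5+1
…and 16 more, for 28 total.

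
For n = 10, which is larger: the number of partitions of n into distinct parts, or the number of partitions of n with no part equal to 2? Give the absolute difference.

10

Partitions of 10 into distinct parts: 10.
Partitions of 10 with no part equal to 2: 20.
|10 − 20| = 10.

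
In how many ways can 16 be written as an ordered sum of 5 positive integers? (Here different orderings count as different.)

1365

A composition of 16 into 5 positive parts is chosen by placing 4 dividers among the 15 gaps between 16 units: C(15,4) = 1365.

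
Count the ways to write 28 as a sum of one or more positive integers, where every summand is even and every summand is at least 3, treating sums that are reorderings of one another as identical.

There are too many to list fully; the first 12 (by largest part) are:
28
24,4
22,6
20,8
20,4,4
18,10
18,6,4
16,12
16,8,4
16,6,6
16,4,4,4
14,14
…and 22 more, for 34 total.

34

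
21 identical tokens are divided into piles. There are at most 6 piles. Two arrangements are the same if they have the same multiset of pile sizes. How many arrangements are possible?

Direct enumeration gives 331 partitions.

331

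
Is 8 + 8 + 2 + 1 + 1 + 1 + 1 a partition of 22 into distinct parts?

No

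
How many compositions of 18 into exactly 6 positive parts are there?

6188

Place 5 bars in the 17 internal gaps of a row of 18 dots: C(17,5) = 6188.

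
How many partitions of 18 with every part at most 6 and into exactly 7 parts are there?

There are too many to list fully; the first 12 (by largest part) are:
1 + 1 + 1 + 1 + 2 + 6 + 6
1 + 1 + 1 + 1 + 3 + 5 + 6
1 + 1 + 1 + 2 + 2 + 5 + 6
1 + 1 + 1 + 1 + 4 + 4 + 6
1 + 1 + 1 + 2 + 3 + 4 + 6
1 + 1 + 2 + 2 + 2 + 4 + 6
1 + 1 + 1 + 3 + 3 + 3 + 6
1 + 1 + 2 + 2 + 3 + 3 + 6
1 + 2 + 2 + 2 + 2 + 3 + 6
2 + 2 + 2 + 2 + 2 + 2 + 6
1 + 1 + 1 + 1 + 4 + 5 + 5
1 + 1 + 1 + 2 + 3 + 5 + 5
…and 18 more, for 30 total.

30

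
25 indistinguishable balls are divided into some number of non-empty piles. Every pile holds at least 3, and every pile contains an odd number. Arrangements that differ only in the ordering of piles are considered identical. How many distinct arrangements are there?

20

The partitions of 25 that satisfy the conditions:
25
19, 3, 3
17, 5, 3
15, 7, 3
15, 5, 5
13, 9, 3
13, 7, 5
13, 3, 3, 3, 3
11, 11, 3
11, 9, 5
11, 7, 7
11, 5, 3, 3, 3
9, 9, 7
9, 7, 3, 3, 3
9, 5, 5, 3, 3
7, 7, 5, 3, 3
7, 5, 5, 5, 3
7, 3, 3, 3, 3, 3, 3
5, 5, 5, 5, 5
5, 5, 3, 3, 3, 3, 3
That's 20 in total.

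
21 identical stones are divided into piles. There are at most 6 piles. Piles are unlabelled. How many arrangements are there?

331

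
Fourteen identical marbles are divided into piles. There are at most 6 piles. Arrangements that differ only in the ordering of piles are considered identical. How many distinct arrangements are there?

90

Enumerating by decreasing first part gives 90 partitions in all.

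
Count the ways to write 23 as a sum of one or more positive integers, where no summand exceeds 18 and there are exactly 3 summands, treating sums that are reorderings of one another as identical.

There are too many to list fully; the first 12 (by largest part) are:
1 + 4 + 18
2 + 3 + 18
1 + 5 + 17
2 + 4 + 17
3 + 3 + 17
1 + 6 + 16
2 + 5 + 16
3 + 4 + 16
1 + 7 + 15
2 + 6 + 15
3 + 5 + 15
4 + 4 + 15
…and 28 more, for 40 total.

40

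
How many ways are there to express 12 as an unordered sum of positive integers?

77

There are 77 such partitions.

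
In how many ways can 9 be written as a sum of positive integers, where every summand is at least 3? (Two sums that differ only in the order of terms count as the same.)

They are:
9
6 + 3
5 + 4
3 + 3 + 3

4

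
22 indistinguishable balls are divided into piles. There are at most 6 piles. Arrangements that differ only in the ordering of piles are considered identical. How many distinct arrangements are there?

391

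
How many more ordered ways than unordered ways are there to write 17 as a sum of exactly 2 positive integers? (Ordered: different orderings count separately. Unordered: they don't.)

Ordered (compositions into 2 parts): C(16,1) = 16.
Partitions of 17 into exactly 2 parts: 8.
Difference: 16 − 8 = 8.

8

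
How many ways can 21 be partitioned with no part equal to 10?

Direct enumeration gives 736 partitions.

736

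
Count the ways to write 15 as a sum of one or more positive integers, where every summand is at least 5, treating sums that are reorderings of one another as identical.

5

The partitions of 15 that satisfy the conditions:
15
5 + 10
6 + 9
7 + 8
5 + 5 + 5
Counting gives 5.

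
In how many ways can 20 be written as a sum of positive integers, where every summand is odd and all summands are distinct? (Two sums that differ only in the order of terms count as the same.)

The partitions of 20 that satisfy the conditions:
1 + 19
3 + 17
5 + 15
7 + 13
9 + 11
1 + 3 + 5 + 11
1 + 3 + 7 + 9

7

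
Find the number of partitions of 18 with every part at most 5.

Systematic enumeration (by largest part, then next-largest, …) yields 141.

141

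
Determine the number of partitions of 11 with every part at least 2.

Listing the qualifying partitions of 11:
11
9 + 2
8 + 3
7 + 4
7 + 2 + 2
6 + 5
6 + 3 + 2
5 + 4 + 2
5 + 3 + 3
5 + 2 + 2 + 2
4 + 4 + 3
4 + 3 + 2 + 2
3 + 3 + 3 + 2
3 + 2 + 2 + 2 + 2
Counting gives 14.

14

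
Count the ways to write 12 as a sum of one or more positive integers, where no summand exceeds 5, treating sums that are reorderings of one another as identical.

47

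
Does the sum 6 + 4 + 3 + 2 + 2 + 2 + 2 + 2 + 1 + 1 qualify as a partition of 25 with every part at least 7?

No

The parts sum to 25, and the condition 'every summand is at least 7' is violated.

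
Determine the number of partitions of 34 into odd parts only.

512

A full systematic count gives 512.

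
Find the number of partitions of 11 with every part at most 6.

44

A partial list (first 12 by largest part):
6+5
6+4+1
6+3+2
6+3+1+1
6+2+2+1
6+2+1+1+1
6+1+1+1+1+1
5+5+1
5+4+2
5+4+1+1
5+3+3
5+3+2+1
…and 32 more, for 44 total.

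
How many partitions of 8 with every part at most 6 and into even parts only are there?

4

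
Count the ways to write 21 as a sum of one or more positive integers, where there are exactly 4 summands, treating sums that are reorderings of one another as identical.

There are 72 such partitions.

72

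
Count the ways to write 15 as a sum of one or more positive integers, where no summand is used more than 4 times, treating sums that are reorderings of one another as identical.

Systematic enumeration (by largest part, then next-largest, …) yields 127.

127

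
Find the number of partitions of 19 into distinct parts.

54

A partial list (first 12 by largest part):
19
18, 1
17, 2
16, 3
16, 2, 1
15, 4
15, 3, 1
14, 5
14, 4, 1
14, 3, 2
13, 6
13, 5, 1
…and 42 more, for 54 total.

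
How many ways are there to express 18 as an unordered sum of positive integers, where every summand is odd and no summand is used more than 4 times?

There are too many to list fully; the first 12 (by largest part) are:
1,17
3,15
1,1,1,15
5,13
1,1,3,13
7,11
1,1,5,11
1,3,3,11
1,1,1,1,3,11
9,9
1,1,7,9
1,3,5,9
…and 14 more, for 26 total.

26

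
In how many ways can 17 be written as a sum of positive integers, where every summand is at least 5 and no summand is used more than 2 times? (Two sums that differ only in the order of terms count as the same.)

7

The partitions of 17 that satisfy the conditions:
17
5+12
6+11
7+10
8+9
5+5+7
5+6+6
Counting gives 7.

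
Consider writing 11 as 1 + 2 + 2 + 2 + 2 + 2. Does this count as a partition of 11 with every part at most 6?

Yes

The parts sum to 11, and the condition 'no summand exceeds 6' holds.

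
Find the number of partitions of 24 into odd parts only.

122

Enumerating by decreasing first part gives 122 partitions in all.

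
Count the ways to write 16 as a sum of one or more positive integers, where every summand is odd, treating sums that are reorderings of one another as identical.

There are too many to list fully; the first 12 (by largest part) are:
15 + 1
13 + 3
13 + 1 + 1 + 1
11 + 5
11 + 3 + 1 + 1
11 + 1 + 1 + 1 + 1 + 1
9 + 7
9 + 5 + 1 + 1
9 + 3 + 3 + 1
9 + 3 + 1 + 1 + 1 + 1
9 + 1 + 1 + 1 + 1 + 1 + 1 + 1
7 + 7 + 1 + 1
…and 20 more, for 32 total.

32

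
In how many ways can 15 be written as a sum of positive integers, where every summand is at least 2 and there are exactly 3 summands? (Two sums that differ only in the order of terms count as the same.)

12

Listing the qualifying partitions of 15:
2+2+11
2+3+10
2+4+9
3+3+9
2+5+8
3+4+8
2+6+7
3+5+7
4+4+7
3+6+6
4+5+6
5+5+5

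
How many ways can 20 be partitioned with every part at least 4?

24

Listing the qualifying partitions of 20:
20
16+4
15+5
14+6
13+7
12+8
12+4+4
11+9
11+5+4
10+10
10+6+4
10+5+5
9+7+4
9+6+5
8+8+4
8+7+5
8+6+6
8+4+4+4
7+7+6
7+5+4+4
6+6+4+4
6+5+5+4
5+5+5+5
4+4+4+4+4
That's 24 in total.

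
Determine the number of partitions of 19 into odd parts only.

54

A partial list (first 12 by largest part):
19
17+1+1
15+3+1
15+1+1+1+1
13+5+1
13+3+3
13+3+1+1+1
13+1+1+1+1+1+1
11+7+1
11+5+3
11+5+1+1+1
11+3+3+1+1
…and 42 more, for 54 total.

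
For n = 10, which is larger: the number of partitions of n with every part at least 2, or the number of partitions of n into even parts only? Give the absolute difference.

5

Partitions of 10 with every part at least 2: 12.
Partitions of 10 into even parts only: 7.
|12 − 7| = 5.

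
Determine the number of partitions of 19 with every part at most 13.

471

Enumerating by decreasing first part gives 471 partitions in all.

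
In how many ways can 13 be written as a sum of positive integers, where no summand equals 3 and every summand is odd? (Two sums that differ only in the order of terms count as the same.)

8

The partitions of 13 that satisfy the conditions:
13
11+1+1
9+1+1+1+1
7+5+1
7+1+1+1+1+1+1
5+5+1+1+1
5+1+1+1+1+1+1+1+1
1+1+1+1+1+1+1+1+1+1+1+1+1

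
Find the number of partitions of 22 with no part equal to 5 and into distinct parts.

62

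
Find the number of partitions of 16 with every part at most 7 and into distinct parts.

8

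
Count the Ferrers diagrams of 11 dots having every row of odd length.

12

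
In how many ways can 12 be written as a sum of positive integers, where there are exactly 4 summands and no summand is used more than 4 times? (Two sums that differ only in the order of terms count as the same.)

15

The partitions of 12 that satisfy the conditions:
9 + 1 + 1 + 1
8 + 2 + 1 + 1
7 + 3 + 1 + 1
7 + 2 + 2 + 1
6 + 4 + 1 + 1
6 + 3 + 2 + 1
6 + 2 + 2 + 2
5 + 5 + 1 + 1
5 + 4 + 2 + 1
5 + 3 + 3 + 1
5 + 3 + 2 + 2
4 + 4 + 3 + 1
4 + 4 + 2 + 2
4 + 3 + 3 + 2
3 + 3 + 3 + 3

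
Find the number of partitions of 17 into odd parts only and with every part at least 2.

6

The partitions of 17 that satisfy the conditions:
17
11, 3, 3
9, 5, 3
7, 7, 3
7, 5, 5
5, 3, 3, 3, 3
Counting gives 6.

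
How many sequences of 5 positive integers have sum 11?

210

A composition of 11 into 5 positive parts is chosen by placing 4 dividers among the 10 gaps between 11 units: C(10,4) = 210.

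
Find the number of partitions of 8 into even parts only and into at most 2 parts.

3

The partitions of 8 that satisfy the conditions:
8
6 + 2
4 + 4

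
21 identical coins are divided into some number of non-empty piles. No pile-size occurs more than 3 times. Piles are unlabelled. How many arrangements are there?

Enumerating by decreasing first part gives 395 partitions in all.

395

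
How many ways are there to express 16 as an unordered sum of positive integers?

Direct enumeration gives 231 partitions.

231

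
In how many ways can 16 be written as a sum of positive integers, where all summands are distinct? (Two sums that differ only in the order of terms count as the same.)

32

There are too many to list fully; the first 12 (by largest part) are:
16
15+1
14+2
13+3
13+2+1
12+4
12+3+1
11+5
11+4+1
11+3+2
10+6
10+5+1
…and 20 more, for 32 total.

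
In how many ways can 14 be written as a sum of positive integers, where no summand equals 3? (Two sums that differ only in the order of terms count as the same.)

79

Systematic enumeration (by largest part, then next-largest, …) yields 79.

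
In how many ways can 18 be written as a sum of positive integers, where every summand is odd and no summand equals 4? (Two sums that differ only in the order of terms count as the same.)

A partial list (first 12 by largest part):
17,1
15,3
15,1,1,1
13,5
13,3,1,1
13,1,1,1,1,1
11,7
11,5,1,1
11,3,3,1
11,3,1,1,1,1
11,1,1,1,1,1,1,1
9,9
…and 34 more, for 46 total.

46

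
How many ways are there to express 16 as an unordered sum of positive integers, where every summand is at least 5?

Enumerating:
16
11 + 5
10 + 6
9 + 7
8 + 8
6 + 5 + 5
Counting gives 6.

6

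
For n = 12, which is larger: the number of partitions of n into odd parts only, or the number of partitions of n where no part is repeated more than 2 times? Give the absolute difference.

Partitions of 12 into odd parts only: 15.
Partitions of 12 where no part is repeated more than 2 times: 36.
|15 − 36| = 21.

21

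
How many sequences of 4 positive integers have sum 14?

286

Place 3 bars in the 13 internal gaps of a row of 14 dots: C(13,3) = 286.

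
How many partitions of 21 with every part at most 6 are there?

331

Counting exhaustively, 331 partitions satisfy the conditions.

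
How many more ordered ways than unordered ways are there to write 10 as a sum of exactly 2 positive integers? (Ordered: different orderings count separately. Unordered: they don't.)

4

Ordered (compositions into 2 parts): C(9,1) = 9.
Partitions of 10 into exactly 2 parts: 5.
Difference: 9 − 5 = 4.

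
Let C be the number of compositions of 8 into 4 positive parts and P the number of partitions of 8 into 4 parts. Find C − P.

30

Ordered (compositions into 4 parts): C(7,3) = 35.
Unordered (partitions into 4 parts): 5.
Difference: 35 − 5 = 30.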